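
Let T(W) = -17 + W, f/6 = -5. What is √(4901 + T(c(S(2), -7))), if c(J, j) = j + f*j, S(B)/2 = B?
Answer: √5087 ≈ 71.323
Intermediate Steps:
f = -30 (f = 6*(-5) = -30)
S(B) = 2*B
c(J, j) = -29*j (c(J, j) = j - 30*j = -29*j)
√(4901 + T(c(S(2), -7))) = √(4901 + (-17 - 29*(-7))) = √(4901 + (-17 + 203)) = √(4901 + 186) = √5087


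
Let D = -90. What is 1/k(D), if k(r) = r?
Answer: -1/90 ≈ -0.011111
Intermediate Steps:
1/k(D) = 1/(-90) = -1/90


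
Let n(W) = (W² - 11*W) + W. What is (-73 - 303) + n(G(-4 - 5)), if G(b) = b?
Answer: -205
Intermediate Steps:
n(W) = W² - 10*W
(-73 - 303) + n(G(-4 - 5)) = (-73 - 303) + (-4 - 5)*(-10 + (-4 - 5)) = -376 - 9*(-10 - 9) = -376 - 9*(-19) = -376 + 171 = -205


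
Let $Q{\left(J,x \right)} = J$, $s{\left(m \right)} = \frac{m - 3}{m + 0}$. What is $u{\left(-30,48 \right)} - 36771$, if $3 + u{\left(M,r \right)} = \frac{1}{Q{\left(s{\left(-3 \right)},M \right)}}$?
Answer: $- \frac{73547}{2} \approx -36774.0$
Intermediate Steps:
$s{\left(m \right)} = \frac{-3 + m}{m}$
$u{\left(M,r \right)} = - \frac{5}{2}$ ($u{\left(M,r \right)} = -3 + \frac{1}{\frac{1}{-3} \left(-3 - 3\right)} = -3 + \frac{1}{\left(- \frac{1}{3}\right) \left(-6\right)} = -3 + \frac{1}{2} = - \frac{5}{2}$)
$u{\left(-30,48 \right)} - 36771 = - \frac{5}{2} - 36771 = - \frac{73547}{2}$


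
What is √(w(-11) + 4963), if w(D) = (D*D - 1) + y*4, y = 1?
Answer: √5087 ≈ 71.323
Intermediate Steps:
w(D) = 3 + D² (w(D) = (D*D - 1) + 1*4 = (D² - 1) + 4 = (-1 + D²) + 4 = 3 + D²)
√(w(-11) + 4963) = √((3 + (-11)²) + 4963) = √((3 + 121) + 4963) = √(124 + 4963) = √5087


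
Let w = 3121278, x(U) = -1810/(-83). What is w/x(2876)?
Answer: 129533037/905 ≈ 1.4313e+5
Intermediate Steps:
x(U) = 1810/83 (x(U) = -1810*(-1/83) = 1810/83)
w/x(2876) = 3121278/(1810/83) = 3121278*(83/1810) = 129533037/905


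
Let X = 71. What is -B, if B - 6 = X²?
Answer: -5047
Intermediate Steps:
B = 5047 (B = 6 + 71² = 6 + 5041 = 5047)
-B = -1*5047 = -5047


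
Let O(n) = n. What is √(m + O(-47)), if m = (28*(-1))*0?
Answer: I*√47 ≈ 6.8557*I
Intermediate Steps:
m = 0 (m = -28*0 = 0)
√(m + O(-47)) = √(0 - 47) = √(-47) = I*√47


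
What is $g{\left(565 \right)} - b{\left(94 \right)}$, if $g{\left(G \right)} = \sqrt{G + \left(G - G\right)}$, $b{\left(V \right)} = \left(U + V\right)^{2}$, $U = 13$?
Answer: $-11449 + \sqrt{565} \approx -11425.0$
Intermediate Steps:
$b{\left(V \right)} = \left(13 + V\right)^{2}$
$g{\left(G \right)} = \sqrt{G}$ ($g{\left(G \right)} = \sqrt{G + 0} = \sqrt{G}$)
$g{\left(565 \right)} - b{\left(94 \right)} = \sqrt{565} - \left(13 + 94\right)^{2} = \sqrt{565} - 107^{2} = \sqrt{565} - 11449 = -11449 + \sqrt{565}$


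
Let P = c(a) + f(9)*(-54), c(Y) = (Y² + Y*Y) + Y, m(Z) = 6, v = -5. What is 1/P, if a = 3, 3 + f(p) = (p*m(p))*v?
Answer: 1/14763 ≈ 6.7737e-5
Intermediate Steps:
f(p) = -3 - 30*p (f(p) = -3 + (p*6)*(-5) = -3 + (6*p)*(-5) = -3 - 30*p)
c(Y) = Y + 2*Y² (c(Y) = (Y² + Y²) + Y = 2*Y² + Y = Y + 2*Y²)
P = 14763 (P = 3*(1 + 2*3) + (-3 - 30*9)*(-54) = 3*(1 + 6) + (-3 - 270)*(-54) = 3*7 - 273*(-54) = 21 + 14742 = 14763)
1/P = 1/14763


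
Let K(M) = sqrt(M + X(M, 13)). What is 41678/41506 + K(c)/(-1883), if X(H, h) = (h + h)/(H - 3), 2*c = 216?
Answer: 20839/20753 - sqrt(1193430)/197715 ≈ 0.99862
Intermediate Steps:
c = 108 (c = (1/2)*216 = 108)
X(H, h) = 2*h/(-3 + H) (X(H, h) = (2*h)/(-3 + H) = 2*h/(-3 + H))
K(M) = sqrt(M + 26/(-3 + M)) (K(M) = sqrt(M + 2*13/(-3 + M)) = sqrt(M + 26/(-3 + M)))
41678/41506 + K(c)/(-1883) = 41678/41506 + sqrt((26 + 108*(-3 + 108))/(-3 + 108))/(-1883) = 41678*(1/41506) + sqrt((26 + 108*105)/105)*(-1/1883) = 20839/20753 + sqrt((26 + 11340)/105)*(-1/1883) = 20839/20753 + sqrt((1/105)*11366)*(-1/1883) = 20839/20753 + sqrt(11366/105)*(-1/1883) = 20839/20753 + (sqrt(1193430)/105)*(-1/1883) = 20839/20753 - sqrt(1193430)/197715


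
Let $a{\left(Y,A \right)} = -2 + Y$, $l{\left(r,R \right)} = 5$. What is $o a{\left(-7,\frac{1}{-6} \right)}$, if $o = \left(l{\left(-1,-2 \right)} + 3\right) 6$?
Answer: $-432$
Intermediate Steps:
$o = 48$ ($o = \left(5 + 3\right) 6 = 8 \cdot 6 = 48$)
$o a{\left(-7,\frac{1}{-6} \right)} = 48 \left(-2 - 7\right) = 48 \left(-9\right) = -432$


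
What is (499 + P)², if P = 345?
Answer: 712336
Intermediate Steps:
(499 + P)² = (499 + 345)² = 844² = 712336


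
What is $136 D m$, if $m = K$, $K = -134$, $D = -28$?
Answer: $510272$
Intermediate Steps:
$m = -134$
$136 D m = 136 \left(-28\right) \left(-134\right) = \left(-3808\right) \left(-134\right) = 510272$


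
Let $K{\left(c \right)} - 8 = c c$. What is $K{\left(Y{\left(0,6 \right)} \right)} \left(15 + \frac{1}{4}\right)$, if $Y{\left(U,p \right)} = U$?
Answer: $122$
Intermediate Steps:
$K{\left(c \right)} = 8 + c^{2}$ ($K{\left(c \right)} = 8 + c c = 8 + c^{2}$)
$K{\left(Y{\left(0,6 \right)} \right)} \left(15 + \frac{1}{4}\right) = \left(8 + 0^{2}\right) \left(15 + \frac{1}{4}\right) = \left(8 + 0\right) \left(15 + \frac{1}{4}\right) = 8 \cdot \frac{61}{4} = 122$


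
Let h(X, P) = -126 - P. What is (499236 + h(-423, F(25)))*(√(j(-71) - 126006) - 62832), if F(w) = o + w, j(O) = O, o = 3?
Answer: -31358320224 + 3493574*I*√2573 ≈ -3.1358e+10 + 1.7721e+8*I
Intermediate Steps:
F(w) = 3 + w
(499236 + h(-423, F(25)))*(√(j(-71) - 126006) - 62832) = (499236 + (-126 - (3 + 25)))*(√(-71 - 126006) - 62832) = (499236 + (-126 - 1*28))*(√(-126077) - 62832) = (499236 + (-126 - 28))*(7*I*√2573 - 62832) = (499236 - 154)*(-62832 + 7*I*√2573) = 499082*(-62832 + 7*I*√2573) = -31358320224 + 3493574*I*√2573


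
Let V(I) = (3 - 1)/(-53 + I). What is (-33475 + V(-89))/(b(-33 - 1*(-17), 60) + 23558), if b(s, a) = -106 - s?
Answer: -1188363/833114 ≈ -1.4264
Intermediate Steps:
V(I) = 2/(-53 + I)
(-33475 + V(-89))/(b(-33 - 1*(-17), 60) + 23558) = (-33475 + 2/(-53 - 89))/((-106 - (-33 - 1*(-17))) + 23558) = (-33475 + 2/(-142))/((-106 - (-33 + 17)) + 23558) = (-33475 + 2*(-1/142))/((-106 - 1*(-16)) + 23558) = (-33475 - 1/71)/((-106 + 16) + 23558) = -2376726/(71*(-90 + 23558)) = -2376726/71/23468 = -2376726/71*1/23468 = -1188363/833114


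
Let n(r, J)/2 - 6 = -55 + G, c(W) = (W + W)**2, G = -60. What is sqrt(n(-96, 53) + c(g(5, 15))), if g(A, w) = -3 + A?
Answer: I*sqrt(202) ≈ 14.213*I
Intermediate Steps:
c(W) = 4*W**2 (c(W) = (2*W)**2 = 4*W**2)
n(r, J) = -218 (n(r, J) = 12 + 2*(-55 - 60) = 12 + 2*(-115) = 12 - 230 = -218)
sqrt(n(-96, 53) + c(g(5, 15))) = sqrt(-218 + 4*(-3 + 5)**2) = sqrt(-218 + 4*2**2) = sqrt(-218 + 4*4) = sqrt(-218 + 16) = sqrt(-202) = I*sqrt(202)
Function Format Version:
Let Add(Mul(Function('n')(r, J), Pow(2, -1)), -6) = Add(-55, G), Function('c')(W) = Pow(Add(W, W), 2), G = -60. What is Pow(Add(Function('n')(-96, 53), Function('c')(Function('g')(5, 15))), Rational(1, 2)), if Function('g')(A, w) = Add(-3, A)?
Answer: Mul(I, Pow(202, Rational(1, 2))) ≈ Mul(14.213, I)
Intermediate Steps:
Function('c')(W) = Mul(4, Pow(W, 2)) (Function('c')(W) = Pow(Mul(2, W), 2) = Mul(4, Pow(W, 2)))
Function('n')(r, J) = -218 (Function('n')(r, J) = Add(12, Mul(2, Add(-55, -60))) = Add(12, Mul(2, -115)) = Add(12, -230) = -218)
Pow(Add(Function('n')(-96, 53), Function('c')(Function('g')(5, 15))), Rational(1, 2)) = Pow(Add(-218, Mul(4, Pow(Add(-3, 5), 2))), Rational(1, 2)) = Pow(Add(-218, Mul(4, Pow(2, 2))), Rational(1, 2)) = Pow(Add(-218, Mul(4, 4)), Rational(1, 2)) = Pow(Add(-218, 16), Rational(1, 2)) = Pow(-202, Rational(1, 2)) = Mul(I, Pow(202, Rational(1, 2)))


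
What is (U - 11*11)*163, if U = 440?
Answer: 51997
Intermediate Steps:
(U - 11*11)*163 = (440 - 11*11)*163 = (440 - 121)*163 = 319*163 = 51997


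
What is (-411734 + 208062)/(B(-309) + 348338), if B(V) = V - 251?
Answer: -101836/173889 ≈ -0.58564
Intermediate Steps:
B(V) = -251 + V
(-411734 + 208062)/(B(-309) + 348338) = (-411734 + 208062)/((-251 - 309) + 348338) = -203672/(-560 + 348338) = -203672/347778 = -203672*1/347778 = -101836/173889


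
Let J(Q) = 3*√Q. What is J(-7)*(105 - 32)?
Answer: 219*I*√7 ≈ 579.42*I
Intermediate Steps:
J(-7)*(105 - 32) = (3*√(-7))*(105 - 32) = (3*(I*√7))*73 = (3*I*√7)*73 = 219*I*√7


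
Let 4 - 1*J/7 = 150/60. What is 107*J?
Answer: 2247/2 ≈ 1123.5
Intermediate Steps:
J = 21/2 (J = 28 - 1050/60 = 28 - 7*5/2 = 28 - 35/2 = 21/2 ≈ 10.500)
107*J = 107*(21/2) = 2247/2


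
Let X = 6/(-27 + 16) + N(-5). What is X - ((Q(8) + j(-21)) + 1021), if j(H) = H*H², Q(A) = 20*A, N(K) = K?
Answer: 88819/11 ≈ 8074.5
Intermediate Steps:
j(H) = H³
X = -61/11 (X = 6/(-27 + 16) - 5 = 6/(-11) - 5 = 6*(-1/11) - 5 = -6/11 - 5 = -61/11 ≈ -5.5455)
X - ((Q(8) + j(-21)) + 1021) = -61/11 - ((20*8 + (-21)³) + 1021) = -61/11 - ((160 - 9261) + 1021) = -61/11 - (-9101 + 1021) = -61/11 - 1*(-8080) = -61/11 + 8080 = 88819/11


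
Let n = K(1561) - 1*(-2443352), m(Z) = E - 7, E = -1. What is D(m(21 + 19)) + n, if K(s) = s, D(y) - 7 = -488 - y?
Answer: 2444440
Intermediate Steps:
m(Z) = -8 (m(Z) = -1 - 7 = -8)
D(y) = -481 - y (D(y) = 7 + (-488 - y) = -481 - y)
n = 2444913 (n = 1561 - 1*(-2443352) = 1561 + 2443352 = 2444913)
D(m(21 + 19)) + n = (-481 - 1*(-8)) + 2444913 = (-481 + 8) + 2444913 = -473 + 2444913 = 2444440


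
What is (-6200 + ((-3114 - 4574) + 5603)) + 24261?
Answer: 15976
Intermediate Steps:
(-6200 + ((-3114 - 4574) + 5603)) + 24261 = (-6200 + (-7688 + 5603)) + 24261 = (-6200 - 2085) + 24261 = -8285 + 24261 = 15976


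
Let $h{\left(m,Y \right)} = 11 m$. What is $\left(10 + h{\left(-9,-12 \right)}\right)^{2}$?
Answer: $7921$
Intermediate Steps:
$\left(10 + h{\left(-9,-12 \right)}\right)^{2} = \left(10 + 11 \left(-9\right)\right)^{2} = \left(10 - 99\right)^{2} = \left(-89\right)^{2} = 7921$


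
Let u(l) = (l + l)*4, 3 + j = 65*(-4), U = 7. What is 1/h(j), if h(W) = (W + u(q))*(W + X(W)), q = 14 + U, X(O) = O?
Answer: 1/49970 ≈ 2.0012e-5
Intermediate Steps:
j = -263 (j = -3 + 65*(-4) = -3 - 260 = -263)
q = 21 (q = 14 + 7 = 21)
u(l) = 8*l (u(l) = (2*l)*4 = 8*l)
h(W) = 2*W*(168 + W) (h(W) = (W + 8*21)*(W + W) = (W + 168)*(2*W) = (168 + W)*(2*W) = 2*W*(168 + W))
1/h(j) = 1/(2*(-263)*(168 - 263)) = 1/(2*(-263)*(-95)) = 1/49970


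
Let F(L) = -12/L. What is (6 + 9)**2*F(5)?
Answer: -540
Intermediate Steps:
(6 + 9)**2*F(5) = (6 + 9)**2*(-12/5) = 15**2*(-12*1/5) = 225*(-12/5) = -540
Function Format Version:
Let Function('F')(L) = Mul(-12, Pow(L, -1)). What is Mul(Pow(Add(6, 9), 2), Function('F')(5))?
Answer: -540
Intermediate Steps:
Mul(Pow(Add(6, 9), 2), Function('F')(5)) = Mul(Pow(Add(6, 9), 2), Mul(-12, Pow(5, -1))) = Mul(Pow(15, 2), Mul(-12, Rational(1, 5))) = Mul(225, Rational(-12, 5)) = -540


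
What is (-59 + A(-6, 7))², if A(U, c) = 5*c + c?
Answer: 289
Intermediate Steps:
A(U, c) = 6*c
(-59 + A(-6, 7))² = (-59 + 6*7)² = (-59 + 42)² = (-17)² = 289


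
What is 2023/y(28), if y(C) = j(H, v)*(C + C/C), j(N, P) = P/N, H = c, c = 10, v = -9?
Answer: -20230/261 ≈ -77.510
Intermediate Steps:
H = 10
y(C) = -9/10 - 9*C/10 (y(C) = (-9/10)*(C + C/C) = (-9*⅒)*(C + 1) = -9*(1 + C)/10 = -9/10 - 9*C/10)
2023/y(28) = 2023/(-9/10 - 9/10*28) = 2023/(-9/10 - 126/5) = 2023/(-261/10) = 2023*(-10/261) = -20230/261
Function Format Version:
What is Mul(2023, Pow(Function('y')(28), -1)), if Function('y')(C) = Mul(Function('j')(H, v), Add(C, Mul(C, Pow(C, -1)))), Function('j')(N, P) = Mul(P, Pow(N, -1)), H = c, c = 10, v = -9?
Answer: Rational(-20230, 261) ≈ -77.510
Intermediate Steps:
H = 10
Function('y')(C) = Add(Rational(-9, 10), Mul(Rational(-9, 10), C)) (Function('y')(C) = Mul(Mul(-9, Pow(10, -1)), Add(C, Mul(C, Pow(C, -1)))) = Mul(Mul(-9, Rational(1, 10)), Add(C, 1)) = Mul(Rational(-9, 10), Add(1, C)) = Add(Rational(-9, 10), Mul(Rational(-9, 10), C)))
Mul(2023, Pow(Function('y')(28), -1)) = Mul(2023, Pow(Add(Rational(-9, 10), Mul(Rational(-9, 10), 28)), -1)) = Mul(2023, Pow(Add(Rational(-9, 10), Rational(-126, 5)), -1)) = Mul(2023, Pow(Rational(-261, 10), -1)) = Mul(2023, Rational(-10, 261)) = Rational(-20230, 261)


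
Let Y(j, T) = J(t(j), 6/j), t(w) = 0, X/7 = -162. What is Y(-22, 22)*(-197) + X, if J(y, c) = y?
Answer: -1134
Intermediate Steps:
X = -1134 (X = 7*(-162) = -1134)
Y(j, T) = 0
Y(-22, 22)*(-197) + X = 0*(-197) - 1134 = 0 - 1134 = -1134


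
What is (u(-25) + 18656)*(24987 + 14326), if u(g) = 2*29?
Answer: 735703482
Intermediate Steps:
u(g) = 58
(u(-25) + 18656)*(24987 + 14326) = (58 + 18656)*(24987 + 14326) = 18714*39313 = 735703482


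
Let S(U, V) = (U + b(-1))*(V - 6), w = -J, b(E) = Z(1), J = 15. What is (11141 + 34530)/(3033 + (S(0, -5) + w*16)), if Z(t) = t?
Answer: 45671/2782 ≈ 16.417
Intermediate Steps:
b(E) = 1
w = -15 (w = -1*15 = -15)
S(U, V) = (1 + U)*(-6 + V) (S(U, V) = (U + 1)*(V - 6) = (1 + U)*(-6 + V))
(11141 + 34530)/(3033 + (S(0, -5) + w*16)) = (11141 + 34530)/(3033 + ((-6 - 5 - 6*0 + 0*(-5)) - 15*16)) = 45671/(3033 + ((-6 - 5 + 0 + 0) - 240)) = 45671/(3033 + (-11 - 240)) = 45671/(3033 - 251) = 45671/2782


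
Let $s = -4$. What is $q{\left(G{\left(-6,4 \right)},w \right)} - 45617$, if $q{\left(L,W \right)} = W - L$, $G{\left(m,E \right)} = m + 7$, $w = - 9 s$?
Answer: $-45582$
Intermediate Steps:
$w = 36$ ($w = \left(-9\right) \left(-4\right) = 36$)
$G{\left(m,E \right)} = 7 + m$
$q{\left(G{\left(-6,4 \right)},w \right)} - 45617 = \left(36 - \left(7 - 6\right)\right) - 45617 = \left(36 - 1\right) - 45617 = 35 - 45617 = -45582$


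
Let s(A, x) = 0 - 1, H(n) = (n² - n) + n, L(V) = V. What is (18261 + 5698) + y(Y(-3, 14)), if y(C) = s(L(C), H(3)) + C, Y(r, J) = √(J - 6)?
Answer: 23958 + 2*√2 ≈ 23961.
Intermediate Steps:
H(n) = n²
s(A, x) = -1
Y(r, J) = √(-6 + J)
y(C) = -1 + C
(18261 + 5698) + y(Y(-3, 14)) = (18261 + 5698) + (-1 + √(-6 + 14)) = 23959 + (-1 + √8) = 23959 + (-1 + 2*√2) = 23958 + 2*√2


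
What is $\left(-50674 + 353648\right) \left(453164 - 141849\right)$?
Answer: $94320350810$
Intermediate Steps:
$\left(-50674 + 353648\right) \left(453164 - 141849\right) = 302974 \left(453164 - 141849\right) = 302974 \cdot 311315 = 94320350810$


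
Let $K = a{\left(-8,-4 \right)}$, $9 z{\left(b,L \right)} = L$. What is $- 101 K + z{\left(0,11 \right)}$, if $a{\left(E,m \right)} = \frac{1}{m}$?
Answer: $\frac{953}{36} \approx 26.472$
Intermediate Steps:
$z{\left(b,L \right)} = \frac{L}{9}$
$K = - \frac{1}{4}$ ($K = \frac{1}{-4} = - \frac{1}{4} \approx -0.25$)
$- 101 K + z{\left(0,11 \right)} = \left(-101\right) \left(- \frac{1}{4}\right) + \frac{1}{9} \cdot 11 = \frac{101}{4} + \frac{11}{9} = \frac{953}{36}$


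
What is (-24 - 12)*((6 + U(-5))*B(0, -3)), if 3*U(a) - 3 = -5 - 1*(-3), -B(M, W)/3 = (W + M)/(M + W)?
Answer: 684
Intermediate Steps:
B(M, W) = -3 (B(M, W) = -3*(W + M)/(M + W) = -3*(M + W)/(M + W) = -3*1 = -3)
U(a) = 1/3 (U(a) = 1 + (-5 - 1*(-3))/3 = 1 + (-5 + 3)/3 = 1 + (1/3)*(-2) = 1 - 2/3 = 1/3)
(-24 - 12)*((6 + U(-5))*B(0, -3)) = (-24 - 12)*((6 + 1/3)*(-3)) = -228*(-3) = -36*(-19) = 684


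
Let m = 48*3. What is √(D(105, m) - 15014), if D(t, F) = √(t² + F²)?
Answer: √(-15014 + 3*√3529) ≈ 121.8*I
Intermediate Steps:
m = 144
D(t, F) = √(F² + t²)
√(D(105, m) - 15014) = √(√(144² + 105²) - 15014) = √(√(20736 + 11025) - 15014) = √(√31761 - 15014) = √(3*√3529 - 15014) = √(-15014 + 3*√3529)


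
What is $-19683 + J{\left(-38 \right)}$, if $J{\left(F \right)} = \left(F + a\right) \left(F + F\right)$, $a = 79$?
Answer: $-22799$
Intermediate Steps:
$J{\left(F \right)} = 2 F \left(79 + F\right)$ ($J{\left(F \right)} = \left(F + 79\right) \left(F + F\right) = \left(79 + F\right) 2 F = 2 F \left(79 + F\right)$)
$-19683 + J{\left(-38 \right)} = -19683 + 2 \left(-38\right) \left(79 - 38\right) = -19683 + 2 \left(-38\right) 41 = -19683 - 3116 = -22799$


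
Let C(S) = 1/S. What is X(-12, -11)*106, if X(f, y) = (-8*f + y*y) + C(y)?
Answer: 252916/11 ≈ 22992.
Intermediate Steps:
C(S) = 1/S
X(f, y) = 1/y + y² - 8*f (X(f, y) = (-8*f + y*y) + 1/y = (-8*f + y²) + 1/y = (y² - 8*f) + 1/y = 1/y + y² - 8*f)
X(-12, -11)*106 = (1/(-11) + (-11)² - 8*(-12))*106 = (-1/11 + 121 + 96)*106 = (2386/11)*106 = 252916/11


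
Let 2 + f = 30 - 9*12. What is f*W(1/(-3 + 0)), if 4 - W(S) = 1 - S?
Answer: -640/3 ≈ -213.33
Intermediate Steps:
W(S) = 3 + S (W(S) = 4 - (1 - S) = 4 + (-1 + S) = 3 + S)
f = -80 (f = -2 + (30 - 9*12) = -2 + (30 - 108) = -2 - 78 = -80)
f*W(1/(-3 + 0)) = -80*(3 + 1/(-3 + 0)) = -80*(3 + 1/(-3)) = -80*(3 - ⅓) = -80*8/3 = -640/3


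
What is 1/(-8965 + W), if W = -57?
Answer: -1/9022 ≈ -0.00011084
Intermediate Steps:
1/(-8965 + W) = 1/(-8965 - 57) = 1/(-9022) = -1/9022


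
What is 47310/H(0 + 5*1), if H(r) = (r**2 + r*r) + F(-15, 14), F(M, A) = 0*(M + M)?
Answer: 4731/5 ≈ 946.20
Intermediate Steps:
F(M, A) = 0 (F(M, A) = 0*(2*M) = 0)
H(r) = 2*r**2 (H(r) = (r**2 + r*r) + 0 = (r**2 + r**2) + 0 = 2*r**2 + 0 = 2*r**2)
47310/H(0 + 5*1) = 47310/((2*(0 + 5*1)**2)) = 47310/((2*(0 + 5)**2)) = 47310/((2*5**2)) = 47310/((2*25)) = 47310/50 = 47310*(1/50) = 4731/5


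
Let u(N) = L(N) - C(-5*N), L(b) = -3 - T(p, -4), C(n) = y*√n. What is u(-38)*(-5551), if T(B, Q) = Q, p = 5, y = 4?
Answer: -5551 + 22204*√190 ≈ 3.0051e+5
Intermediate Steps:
C(n) = 4*√n
L(b) = 1 (L(b) = -3 - 1*(-4) = -3 + 4 = 1)
u(N) = 1 - 4*√5*√(-N) (u(N) = 1 - 4*√(-5*N) = 1 - 4*√5*√(-N))
u(-38)*(-5551) = (1 - 4*√5*√(-1*(-38)))*(-5551) = (1 - 4*√5*√38)*(-5551) = (1 - 4*√190)*(-5551) = -5551 + 22204*√190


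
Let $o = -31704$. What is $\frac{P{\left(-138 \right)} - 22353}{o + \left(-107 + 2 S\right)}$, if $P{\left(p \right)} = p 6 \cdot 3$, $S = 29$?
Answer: $\frac{24837}{31753} \approx 0.78219$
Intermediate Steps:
$P{\left(p \right)} = 18 p$ ($P{\left(p \right)} = 6 p 3 = 18 p$)
$\frac{P{\left(-138 \right)} - 22353}{o + \left(-107 + 2 S\right)} = \frac{18 \left(-138\right) - 22353}{-31704 + \left(-107 + 2 \cdot 29\right)} = \frac{-2484 - 22353}{-31704 + \left(-107 + 58\right)} = - \frac{24837}{-31704 - 49} = - \frac{24837}{-31753} = \left(-24837\right) \left(- \frac{1}{31753}\right) = \frac{24837}{31753}$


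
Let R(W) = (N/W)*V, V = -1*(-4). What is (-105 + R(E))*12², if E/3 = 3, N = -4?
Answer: -15376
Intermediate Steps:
E = 9 (E = 3*3 = 9)
V = 4
R(W) = -16/W (R(W) = -4/W*4 = -16/W)
(-105 + R(E))*12² = (-105 - 16/9)*12² = (-105 - 16*⅑)*144 = (-105 - 16/9)*144 = -961/9*144 = -15376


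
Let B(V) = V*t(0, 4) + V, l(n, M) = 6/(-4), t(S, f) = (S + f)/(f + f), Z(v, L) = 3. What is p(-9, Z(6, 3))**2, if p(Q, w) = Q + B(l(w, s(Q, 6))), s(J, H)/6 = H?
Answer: 2025/16 ≈ 126.56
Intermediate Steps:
s(J, H) = 6*H
t(S, f) = (S + f)/(2*f) (t(S, f) = (S + f)/((2*f)) = (S + f)*(1/(2*f)) = (S + f)/(2*f))
l(n, M) = -3/2 (l(n, M) = 6*(-1/4) = -3/2)
B(V) = 3*V/2 (B(V) = V*((1/2)*(0 + 4)/4) + V = V*((1/2)*(1/4)*4) + V = V*(1/2) + V = V/2 + V = 3*V/2)
p(Q, w) = -9/4 + Q (p(Q, w) = Q + (3/2)*(-3/2) = Q - 9/4 = -9/4 + Q)
p(-9, Z(6, 3))**2 = (-9/4 - 9)**2 = (-45/4)**2 = 2025/16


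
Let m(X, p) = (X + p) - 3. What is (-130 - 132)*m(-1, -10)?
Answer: 3668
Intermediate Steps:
m(X, p) = -3 + X + p
(-130 - 132)*m(-1, -10) = (-130 - 132)*(-3 - 1 - 10) = -262*(-14) = 3668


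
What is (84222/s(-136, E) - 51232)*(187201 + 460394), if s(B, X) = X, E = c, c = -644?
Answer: -10710453899925/322 ≈ -3.3262e+10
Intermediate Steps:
E = -644
(84222/s(-136, E) - 51232)*(187201 + 460394) = (84222/(-644) - 51232)*(187201 + 460394) = (84222*(-1/644) - 51232)*647595 = (-42111/322 - 51232)*647595 = -16538815/322*647595 = -10710453899925/322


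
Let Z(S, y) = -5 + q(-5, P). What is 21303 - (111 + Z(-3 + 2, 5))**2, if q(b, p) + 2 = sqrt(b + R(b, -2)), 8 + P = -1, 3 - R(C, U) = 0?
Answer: 10489 - 208*I*sqrt(2) ≈ 10489.0 - 294.16*I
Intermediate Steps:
R(C, U) = 3 (R(C, U) = 3 - 1*0 = 3 + 0 = 3)
P = -9 (P = -8 - 1 = -9)
q(b, p) = -2 + sqrt(3 + b) (q(b, p) = -2 + sqrt(b + 3) = -2 + sqrt(3 + b))
Z(S, y) = -7 + I*sqrt(2) (Z(S, y) = -5 + (-2 + sqrt(3 - 5)) = -5 + (-2 + sqrt(-2)) = -5 + (-2 + I*sqrt(2)) = -7 + I*sqrt(2))
21303 - (111 + Z(-3 + 2, 5))**2 = 21303 - (111 + (-7 + I*sqrt(2)))**2 = 21303 - (104 + I*sqrt(2))**2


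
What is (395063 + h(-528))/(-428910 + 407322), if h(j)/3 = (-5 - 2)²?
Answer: -197605/10794 ≈ -18.307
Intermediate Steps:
h(j) = 147 (h(j) = 3*(-5 - 2)² = 3*(-7)² = 3*49 = 147)
(395063 + h(-528))/(-428910 + 407322) = (395063 + 147)/(-428910 + 407322) = 395210/(-21588) = 395210*(-1/21588) = -197605/10794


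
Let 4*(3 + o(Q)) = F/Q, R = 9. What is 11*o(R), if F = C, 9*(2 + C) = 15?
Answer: -3575/108 ≈ -33.102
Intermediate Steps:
C = -⅓ (C = -2 + (⅑)*15 = -2 + 5/3 = -⅓ ≈ -0.33333)
F = -⅓ ≈ -0.33333
o(Q) = -3 - 1/(12*Q) (o(Q) = -3 + (-1/(3*Q))/4 = -3 - 1/(12*Q))
11*o(R) = 11*(-3 - 1/12/9) = 11*(-3 - 1/12*⅑) = 11*(-3 - 1/108) = 11*(-325/108) = -3575/108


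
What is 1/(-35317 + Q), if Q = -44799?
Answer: -1/80116 ≈ -1.2482e-5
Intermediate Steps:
1/(-35317 + Q) = 1/(-35317 - 44799) = 1/(-80116) = -1/80116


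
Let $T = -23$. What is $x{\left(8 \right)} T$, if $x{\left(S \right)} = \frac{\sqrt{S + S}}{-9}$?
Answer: $\frac{92}{9} \approx 10.222$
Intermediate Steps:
$x{\left(S \right)} = - \frac{\sqrt{2} \sqrt{S}}{9}$ ($x{\left(S \right)} = \sqrt{2 S} \left(- \frac{1}{9}\right) = \sqrt{2} \sqrt{S} \left(- \frac{1}{9}\right) = - \frac{\sqrt{2} \sqrt{S}}{9}$)
$x{\left(8 \right)} T = - \frac{\sqrt{2} \sqrt{8}}{9} \left(-23\right) = - \frac{\sqrt{2} \cdot 2 \sqrt{2}}{9} \left(-23\right) = \left(- \frac{4}{9}\right) \left(-23\right) = \frac{92}{9}$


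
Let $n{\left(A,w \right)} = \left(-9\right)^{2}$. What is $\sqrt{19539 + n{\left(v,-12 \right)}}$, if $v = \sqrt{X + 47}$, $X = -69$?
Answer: $6 \sqrt{545} \approx 140.07$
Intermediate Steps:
$v = i \sqrt{22}$ ($v = \sqrt{-69 + 47} = \sqrt{-22} = i \sqrt{22} \approx 4.6904 i$)
$n{\left(A,w \right)} = 81$
$\sqrt{19539 + n{\left(v,-12 \right)}} = \sqrt{19539 + 81} = \sqrt{19620} = 6 \sqrt{545}$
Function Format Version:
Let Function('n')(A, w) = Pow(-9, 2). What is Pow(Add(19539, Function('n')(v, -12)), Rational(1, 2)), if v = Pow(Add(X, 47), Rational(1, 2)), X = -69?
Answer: Mul(6, Pow(545, Rational(1, 2))) ≈ 140.07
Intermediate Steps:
v = Mul(I, Pow(22, Rational(1, 2))) (v = Pow(Add(-69, 47), Rational(1, 2)) = Pow(-22, Rational(1, 2)) = Mul(I, Pow(22, Rational(1, 2))) ≈ Mul(4.6904, I))
Function('n')(A, w) = 81
Pow(Add(19539, Function('n')(v, -12)), Rational(1, 2)) = Pow(Add(19539, 81), Rational(1, 2)) = Pow(19620, Rational(1, 2)) = Mul(6, Pow(545, Rational(1, 2)))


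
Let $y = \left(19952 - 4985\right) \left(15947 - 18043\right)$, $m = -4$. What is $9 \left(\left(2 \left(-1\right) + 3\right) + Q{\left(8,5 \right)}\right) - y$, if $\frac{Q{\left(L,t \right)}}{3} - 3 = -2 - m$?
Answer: $31370976$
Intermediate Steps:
$Q{\left(L,t \right)} = 15$ ($Q{\left(L,t \right)} = 9 + 3 \left(-2 - -4\right) = 9 + 3 \left(-2 + 4\right) = 9 + 3 \cdot 2 = 9 + 6 = 15$)
$y = -31370832$ ($y = 14967 \left(-2096\right) = -31370832$)
$9 \left(\left(2 \left(-1\right) + 3\right) + Q{\left(8,5 \right)}\right) - y = 9 \left(\left(2 \left(-1\right) + 3\right) + 15\right) - -31370832 = 9 \left(\left(-2 + 3\right) + 15\right) + 31370832 = 9 \left(1 + 15\right) + 31370832 = 9 \cdot 16 + 31370832 = 144 + 31370832 = 31370976$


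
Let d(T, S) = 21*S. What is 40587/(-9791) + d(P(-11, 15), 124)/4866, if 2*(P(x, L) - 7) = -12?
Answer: -28666763/7940501 ≈ -3.6102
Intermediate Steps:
P(x, L) = 1 (P(x, L) = 7 + (½)*(-12) = 7 - 6 = 1)
40587/(-9791) + d(P(-11, 15), 124)/4866 = 40587/(-9791) + (21*124)/4866 = 40587*(-1/9791) + 2604*(1/4866) = -40587/9791 + 434/811 = -28666763/7940501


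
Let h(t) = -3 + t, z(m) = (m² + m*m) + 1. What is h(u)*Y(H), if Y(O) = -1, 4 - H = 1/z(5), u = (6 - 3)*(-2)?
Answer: 9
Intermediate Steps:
z(m) = 1 + 2*m² (z(m) = (m² + m²) + 1 = 2*m² + 1 = 1 + 2*m²)
u = -6 (u = 3*(-2) = -6)
H = 203/51 (H = 4 - 1/(1 + 2*5²) = 4 - 1/(1 + 2*25) = 4 - 1/(1 + 50) = 4 - 1/51 = 203/51 ≈ 3.9804)
h(u)*Y(H) = (-3 - 6)*(-1) = -9*(-1) = 9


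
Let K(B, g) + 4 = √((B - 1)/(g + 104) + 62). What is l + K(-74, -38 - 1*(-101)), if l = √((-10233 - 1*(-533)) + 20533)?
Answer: -4 + √10833 + √1716593/167 ≈ 107.93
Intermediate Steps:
K(B, g) = -4 + √(62 + (-1 + B)/(104 + g)) (K(B, g) = -4 + √((B - 1)/(g + 104) + 62) = -4 + √((-1 + B)/(104 + g) + 62) = -4 + √(62 + (-1 + B)/(104 + g)))
l = √10833 (l = √((-10233 + 533) + 20533) = √(-9700 + 20533) = √10833 ≈ 104.08)
l + K(-74, -38 - 1*(-101)) = √10833 + (-4 + √((6447 - 74 + 62*(-38 - 1*(-101)))/(104 + (-38 - 1*(-101))))) = √10833 + (-4 + √((6447 - 74 + 62*(-38 + 101))/(104 + (-38 + 101)))) = √10833 + (-4 + √((6447 - 74 + 62*63)/(104 + 63))) = √10833 + (-4 + √((6447 - 74 + 3906)/167)) = √10833 + (-4 + √((1/167)*10279)) = √10833 + (-4 + √(10279/167)) = √10833 + (-4 + √1716593/167) = -4 + √10833 + √1716593/167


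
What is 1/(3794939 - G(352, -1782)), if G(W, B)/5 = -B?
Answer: 1/3786029 ≈ 2.6413e-7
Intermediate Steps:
G(W, B) = -5*B (G(W, B) = 5*(-B) = -5*B)
1/(3794939 - G(352, -1782)) = 1/(3794939 - (-5)*(-1782)) = 1/(3794939 - 1*8910) = 1/(3794939 - 8910) = 1/3786029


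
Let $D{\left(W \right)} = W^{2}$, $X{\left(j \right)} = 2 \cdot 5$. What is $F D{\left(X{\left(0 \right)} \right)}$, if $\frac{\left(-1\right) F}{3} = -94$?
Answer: $28200$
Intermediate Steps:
$X{\left(j \right)} = 10$
$F = 282$ ($F = \left(-3\right) \left(-94\right) = 282$)
$F D{\left(X{\left(0 \right)} \right)} = 282 \cdot 10^{2} = 282 \cdot 100 = 28200$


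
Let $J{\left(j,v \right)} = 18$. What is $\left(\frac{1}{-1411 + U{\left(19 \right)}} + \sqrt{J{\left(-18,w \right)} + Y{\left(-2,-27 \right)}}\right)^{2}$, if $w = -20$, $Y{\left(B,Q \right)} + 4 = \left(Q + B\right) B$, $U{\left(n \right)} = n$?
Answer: $\frac{139511809}{1937664} - \frac{\sqrt{2}}{116} \approx 71.988$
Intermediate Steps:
$Y{\left(B,Q \right)} = -4 + B \left(B + Q\right)$ ($Y{\left(B,Q \right)} = -4 + \left(Q + B\right) B = -4 + \left(B + Q\right) B = -4 + B \left(B + Q\right)$)
$\left(\frac{1}{-1411 + U{\left(19 \right)}} + \sqrt{J{\left(-18,w \right)} + Y{\left(-2,-27 \right)}}\right)^{2} = \left(\frac{1}{-1411 + 19} + \sqrt{18 - \left(-50 - 4\right)}\right)^{2} = \left(\frac{1}{-1392} + \sqrt{18 + \left(-4 + 4 + 54\right)}\right)^{2} = \left(- \frac{1}{1392} + \sqrt{18 + 54}\right)^{2} = \left(- \frac{1}{1392} + \sqrt{72}\right)^{2} = \left(- \frac{1}{1392} + 6 \sqrt{2}\right)^{2}$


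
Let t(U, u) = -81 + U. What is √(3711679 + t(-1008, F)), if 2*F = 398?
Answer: √3710590 ≈ 1926.3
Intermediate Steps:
F = 199 (F = (½)*398 = 199)
√(3711679 + t(-1008, F)) = √(3711679 + (-81 - 1008)) = √(3711679 - 1089) = √3710590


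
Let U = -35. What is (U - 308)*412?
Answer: -141316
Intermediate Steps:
(U - 308)*412 = (-35 - 308)*412 = -343*412 = -141316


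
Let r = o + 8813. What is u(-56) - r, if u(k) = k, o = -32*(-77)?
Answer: -11333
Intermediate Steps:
o = 2464
r = 11277 (r = 2464 + 8813 = 11277)
u(-56) - r = -56 - 1*11277 = -56 - 11277 = -11333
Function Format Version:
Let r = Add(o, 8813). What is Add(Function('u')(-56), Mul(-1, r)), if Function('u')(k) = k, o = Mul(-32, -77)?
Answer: -11333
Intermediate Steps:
o = 2464
r = 11277 (r = Add(2464, 8813) = 11277)
Add(Function('u')(-56), Mul(-1, r)) = Add(-56, Mul(-1, 11277)) = Add(-56, -11277) = -11333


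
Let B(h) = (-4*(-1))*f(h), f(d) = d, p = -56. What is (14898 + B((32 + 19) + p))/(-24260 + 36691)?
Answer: 14878/12431 ≈ 1.1968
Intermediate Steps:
B(h) = 4*h (B(h) = (-4*(-1))*h = 4*h)
(14898 + B((32 + 19) + p))/(-24260 + 36691) = (14898 + 4*((32 + 19) - 56))/(-24260 + 36691) = (14898 + 4*(51 - 56))/12431 = (14898 + 4*(-5))*(1/12431) = (14898 - 20)*(1/12431) = 14878*(1/12431) = 14878/12431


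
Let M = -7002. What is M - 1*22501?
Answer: -29503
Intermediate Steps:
M - 1*22501 = -7002 - 1*22501 = -7002 - 22501 = -29503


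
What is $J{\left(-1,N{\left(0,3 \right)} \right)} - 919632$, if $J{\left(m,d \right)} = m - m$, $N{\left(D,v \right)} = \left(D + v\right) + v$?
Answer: $-919632$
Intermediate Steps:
$N{\left(D,v \right)} = D + 2 v$
$J{\left(m,d \right)} = 0$
$J{\left(-1,N{\left(0,3 \right)} \right)} - 919632 = 0 - 919632 = -919632$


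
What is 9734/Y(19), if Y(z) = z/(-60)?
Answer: -584040/19 ≈ -30739.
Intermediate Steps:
Y(z) = -z/60 (Y(z) = z*(-1/60) = -z/60)
9734/Y(19) = 9734/((-1/60*19)) = 9734/(-19/60) = 9734*(-60/19) = -584040/19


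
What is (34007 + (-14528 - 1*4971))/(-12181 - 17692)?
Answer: -14508/29873 ≈ -0.48566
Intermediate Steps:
(34007 + (-14528 - 1*4971))/(-12181 - 17692) = (34007 + (-14528 - 4971))/(-29873) = (34007 - 19499)*(-1/29873) = 14508*(-1/29873) = -14508/29873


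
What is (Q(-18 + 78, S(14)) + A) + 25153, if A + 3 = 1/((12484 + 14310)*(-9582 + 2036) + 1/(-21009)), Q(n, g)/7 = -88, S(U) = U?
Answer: 104214487208563869/4247757691717 ≈ 24534.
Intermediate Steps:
Q(n, g) = -616 (Q(n, g) = 7*(-88) = -616)
A = -12743273096160/4247757691717 (A = -3 + 1/((12484 + 14310)*(-9582 + 2036) + 1/(-21009)) = -3 + 1/(26794*(-7546) - 1/21009) = -3 + 1/(-202187524 - 1/21009) = -3 + 1/(-4247757691717/21009) = -3 - 21009/4247757691717 = -12743273096160/4247757691717 ≈ -3.0000)
(Q(-18 + 78, S(14)) + A) + 25153 = (-616 - 12743273096160/4247757691717) + 25153 = -2629362011193832/4247757691717 + 25153 = 104214487208563869/4247757691717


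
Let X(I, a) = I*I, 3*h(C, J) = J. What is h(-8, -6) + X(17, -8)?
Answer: 287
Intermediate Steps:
h(C, J) = J/3
X(I, a) = I**2
h(-8, -6) + X(17, -8) = (1/3)*(-6) + 17**2 = -2 + 289 = 287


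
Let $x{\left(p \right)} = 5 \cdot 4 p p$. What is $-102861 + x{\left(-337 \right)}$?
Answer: $2168519$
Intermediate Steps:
$x{\left(p \right)} = 20 p^{2}$
$-102861 + x{\left(-337 \right)} = -102861 + 20 \left(-337\right)^{2} = -102861 + 20 \cdot 113569 = -102861 + 2271380 = 2168519$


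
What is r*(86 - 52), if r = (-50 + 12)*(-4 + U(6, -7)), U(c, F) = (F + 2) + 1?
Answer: 10336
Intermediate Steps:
U(c, F) = 3 + F (U(c, F) = (2 + F) + 1 = 3 + F)
r = 304 (r = (-50 + 12)*(-4 + (3 - 7)) = -38*(-4 - 4) = -38*(-8) = 304)
r*(86 - 52) = 304*(86 - 52) = 304*34 = 10336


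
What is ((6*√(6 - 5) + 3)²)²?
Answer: 6561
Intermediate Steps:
((6*√(6 - 5) + 3)²)² = ((6*√1 + 3)²)² = ((6*1 + 3)²)² = ((6 + 3)²)² = (9²)² = 81² = 6561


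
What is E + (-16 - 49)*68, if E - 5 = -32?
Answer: -4447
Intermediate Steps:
E = -27 (E = 5 - 32 = -27)
E + (-16 - 49)*68 = -27 + (-16 - 49)*68 = -27 - 65*68 = -27 - 4420 = -4447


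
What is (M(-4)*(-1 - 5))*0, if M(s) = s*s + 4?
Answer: 0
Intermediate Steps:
M(s) = 4 + s² (M(s) = s² + 4 = 4 + s²)
(M(-4)*(-1 - 5))*0 = ((4 + (-4)²)*(-1 - 5))*0 = ((4 + 16)*(-6))*0 = (20*(-6))*0 = -120*0 = 0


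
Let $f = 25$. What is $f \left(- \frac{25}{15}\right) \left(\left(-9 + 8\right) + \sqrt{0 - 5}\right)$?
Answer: $\frac{125}{3} - \frac{125 i \sqrt{5}}{3} \approx 41.667 - 93.17 i$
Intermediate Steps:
$f \left(- \frac{25}{15}\right) \left(\left(-9 + 8\right) + \sqrt{0 - 5}\right) = 25 \left(- \frac{25}{15}\right) \left(\left(-9 + 8\right) + \sqrt{0 - 5}\right) = 25 \left(\left(-25\right) \frac{1}{15}\right) \left(-1 + \sqrt{-5}\right) = 25 \left(- \frac{5}{3}\right) \left(-1 + i \sqrt{5}\right) = - \frac{125 \left(-1 + i \sqrt{5}\right)}{3} = \frac{125}{3} - \frac{125 i \sqrt{5}}{3}$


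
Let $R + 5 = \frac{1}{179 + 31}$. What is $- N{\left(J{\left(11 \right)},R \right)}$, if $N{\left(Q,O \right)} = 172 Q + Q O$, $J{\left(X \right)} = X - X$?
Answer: $0$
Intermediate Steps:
$J{\left(X \right)} = 0$
$R = - \frac{1049}{210}$ ($R = -5 + \frac{1}{179 + 31} = -5 + \frac{1}{210} = - \frac{1049}{210} \approx -4.9952$)
$N{\left(Q,O \right)} = 172 Q + O Q$
$- N{\left(J{\left(11 \right)},R \right)} = - 0 \left(172 - \frac{1049}{210}\right) = - \frac{0 \cdot 35071}{210} = \left(-1\right) 0 = 0$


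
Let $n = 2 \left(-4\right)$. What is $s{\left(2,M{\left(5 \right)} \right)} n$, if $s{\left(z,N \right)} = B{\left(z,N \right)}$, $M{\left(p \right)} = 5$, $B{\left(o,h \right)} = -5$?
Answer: $40$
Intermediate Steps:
$s{\left(z,N \right)} = -5$
$n = -8$
$s{\left(2,M{\left(5 \right)} \right)} n = \left(-5\right) \left(-8\right) = 40$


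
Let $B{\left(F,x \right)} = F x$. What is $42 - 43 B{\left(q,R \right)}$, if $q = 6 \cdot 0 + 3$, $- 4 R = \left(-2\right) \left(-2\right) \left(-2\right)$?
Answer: $-216$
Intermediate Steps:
$R = 2$ ($R = - \frac{\left(-2\right) \left(-2\right) \left(-2\right)}{4} = - \frac{4 \left(-2\right)}{4} = \left(- \frac{1}{4}\right) \left(-8\right) = 2$)
$q = 3$ ($q = 0 + 3 = 3$)
$42 - 43 B{\left(q,R \right)} = 42 - 43 \cdot 3 \cdot 2 = 42 - 258 = -216$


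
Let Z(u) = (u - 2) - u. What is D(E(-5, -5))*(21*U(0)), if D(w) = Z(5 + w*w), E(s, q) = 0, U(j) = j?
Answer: 0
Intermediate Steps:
Z(u) = -2 (Z(u) = (-2 + u) - u = -2)
D(w) = -2
D(E(-5, -5))*(21*U(0)) = -42*0 = -2*0 = 0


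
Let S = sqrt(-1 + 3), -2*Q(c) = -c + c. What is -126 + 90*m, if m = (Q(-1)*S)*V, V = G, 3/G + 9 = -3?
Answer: -126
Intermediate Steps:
G = -1/4 (G = 3/(-9 - 3) = 3/(-12) = 3*(-1/12) = -1/4 ≈ -0.25000)
V = -1/4 ≈ -0.25000
Q(c) = 0 (Q(c) = -(-c + c)/2 = -1/2*0 = 0)
S = sqrt(2) ≈ 1.4142
m = 0 (m = (0*sqrt(2))*(-1/4) = 0*(-1/4) = 0)
-126 + 90*m = -126 + 90*0 = -126 + 0 = -126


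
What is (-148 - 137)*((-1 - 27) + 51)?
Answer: -6555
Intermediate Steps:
(-148 - 137)*((-1 - 27) + 51) = -285*(-28 + 51) = -285*23 = -6555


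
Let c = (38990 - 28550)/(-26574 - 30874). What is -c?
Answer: 1305/7181 ≈ 0.18173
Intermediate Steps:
c = -1305/7181 (c = 10440/(-57448) = 10440*(-1/57448) = -1305/7181 ≈ -0.18173)
-c = -1*(-1305/7181) = 1305/7181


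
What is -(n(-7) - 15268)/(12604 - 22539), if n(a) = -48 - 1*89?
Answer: -3081/1987 ≈ -1.5506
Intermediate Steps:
n(a) = -137 (n(a) = -48 - 89 = -137)
-(n(-7) - 15268)/(12604 - 22539) = -(-137 - 15268)/(12604 - 22539) = -(-15405)/(-9935) = -(-15405)*(-1)/9935 = -1*3081/1987 = -3081/1987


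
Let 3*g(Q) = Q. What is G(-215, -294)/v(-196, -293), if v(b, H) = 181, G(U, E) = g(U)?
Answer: -215/543 ≈ -0.39595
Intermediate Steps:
g(Q) = Q/3
G(U, E) = U/3
G(-215, -294)/v(-196, -293) = ((1/3)*(-215))/181 = -215/3*1/181 = -215/543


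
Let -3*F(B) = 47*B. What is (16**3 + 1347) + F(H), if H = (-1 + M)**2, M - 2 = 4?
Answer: 15154/3 ≈ 5051.3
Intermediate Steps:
M = 6 (M = 2 + 4 = 6)
H = 25 (H = (-1 + 6)**2 = 5**2 = 25)
F(B) = -47*B/3
(16**3 + 1347) + F(H) = (16**3 + 1347) - 47/3*25 = (4096 + 1347) - 1175/3 = 5443 - 1175/3 = 15154/3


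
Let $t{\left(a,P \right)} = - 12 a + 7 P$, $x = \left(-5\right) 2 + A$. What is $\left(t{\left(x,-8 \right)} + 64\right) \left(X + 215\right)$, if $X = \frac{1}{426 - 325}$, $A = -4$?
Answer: $\frac{3822016}{101} \approx 37842.0$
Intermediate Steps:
$x = -14$ ($x = \left(-5\right) 2 - 4 = -10 - 4 = -14$)
$X = \frac{1}{101} \approx 0.009901$
$\left(t{\left(x,-8 \right)} + 64\right) \left(X + 215\right) = \left(\left(\left(-12\right) \left(-14\right) + 7 \left(-8\right)\right) + 64\right) \left(\frac{1}{101} + 215\right) = \left(\left(168 - 56\right) + 64\right) \frac{21716}{101} = \left(112 + 64\right) \frac{21716}{101} = 176 \cdot \frac{21716}{101} = \frac{3822016}{101}$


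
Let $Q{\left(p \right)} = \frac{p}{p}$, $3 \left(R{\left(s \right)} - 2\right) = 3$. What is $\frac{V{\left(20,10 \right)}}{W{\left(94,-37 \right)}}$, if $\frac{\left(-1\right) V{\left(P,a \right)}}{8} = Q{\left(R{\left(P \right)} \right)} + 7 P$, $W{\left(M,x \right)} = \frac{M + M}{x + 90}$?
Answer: $-318$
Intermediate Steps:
$R{\left(s \right)} = 3$ ($R{\left(s \right)} = 2 + \frac{1}{3} \cdot 3 = 2 + 1 = 3$)
$Q{\left(p \right)} = 1$
$W{\left(M,x \right)} = \frac{2 M}{90 + x}$
$V{\left(P,a \right)} = -8 - 56 P$ ($V{\left(P,a \right)} = - 8 \left(1 + 7 P\right) = -8 - 56 P$)
$\frac{V{\left(20,10 \right)}}{W{\left(94,-37 \right)}} = \frac{-8 - 1120}{2 \cdot 94 \frac{1}{90 - 37}} = \frac{-8 - 1120}{2 \cdot 94 \cdot \frac{1}{53}} = - \frac{1128}{2 \cdot 94 \cdot \frac{1}{53}} = - \frac{1128}{\frac{188}{53}} = \left(-1128\right) \frac{53}{188} = -318$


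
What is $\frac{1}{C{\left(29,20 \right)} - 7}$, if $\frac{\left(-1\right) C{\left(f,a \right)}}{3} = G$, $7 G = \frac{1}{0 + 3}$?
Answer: $- \frac{7}{50} \approx -0.14$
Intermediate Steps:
$G = \frac{1}{21}$ ($G = \frac{1}{7 \left(0 + 3\right)} = \frac{1}{7 \cdot 3} = \frac{1}{7} \cdot \frac{1}{3} = \frac{1}{21} \approx 0.047619$)
$C{\left(f,a \right)} = - \frac{1}{7}$ ($C{\left(f,a \right)} = \left(-3\right) \frac{1}{21} = - \frac{1}{7}$)
$\frac{1}{C{\left(29,20 \right)} - 7} = \frac{1}{- \frac{1}{7} - 7} = \frac{1}{- \frac{50}{7}} = - \frac{7}{50}$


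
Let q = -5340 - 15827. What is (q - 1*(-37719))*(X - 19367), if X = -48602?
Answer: -1125022888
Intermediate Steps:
q = -21167
(q - 1*(-37719))*(X - 19367) = (-21167 - 1*(-37719))*(-48602 - 19367) = (-21167 + 37719)*(-67969) = 16552*(-67969) = -1125022888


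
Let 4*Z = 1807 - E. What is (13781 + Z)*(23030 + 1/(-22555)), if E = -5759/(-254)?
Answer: 1501676199085007/4583176 ≈ 3.2765e+8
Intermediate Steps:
E = 5759/254 (E = -5759*(-1/254) = 5759/254 ≈ 22.673)
Z = 453219/1016 (Z = (1807 - 1*5759/254)/4 = (1807 - 5759/254)/4 = (1/4)*(453219/254) = 453219/1016 ≈ 446.08)
(13781 + Z)*(23030 + 1/(-22555)) = (13781 + 453219/1016)*(23030 + 1/(-22555)) = 14454715*(23030 - 1/22555)/1016 = (14454715/1016)*(519441649/22555) = 1501676199085007/4583176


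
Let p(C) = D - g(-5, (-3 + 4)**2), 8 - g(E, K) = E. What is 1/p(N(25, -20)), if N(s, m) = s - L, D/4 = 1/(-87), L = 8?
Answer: -87/1135 ≈ -0.076652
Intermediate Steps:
g(E, K) = 8 - E
D = -4/87 (D = 4/(-87) = 4*(-1/87) = -4/87 ≈ -0.045977)
N(s, m) = -8 + s (N(s, m) = s - 1*8 = s - 8 = -8 + s)
p(C) = -1135/87 (p(C) = -4/87 - (8 - 1*(-5)) = -4/87 - (8 + 5) = -4/87 - 1*13 = -4/87 - 13 = -1135/87)
1/p(N(25, -20)) = 1/(-1135/87) = -87/1135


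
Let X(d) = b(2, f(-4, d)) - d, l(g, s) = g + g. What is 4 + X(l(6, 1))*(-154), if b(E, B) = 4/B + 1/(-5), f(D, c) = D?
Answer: 10184/5 ≈ 2036.8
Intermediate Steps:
l(g, s) = 2*g
b(E, B) = -⅕ + 4/B (b(E, B) = 4/B + 1*(-⅕) = 4/B - ⅕ = -⅕ + 4/B)
X(d) = -6/5 - d (X(d) = (⅕)*(20 - 1*(-4))/(-4) - d = (⅕)*(-¼)*(20 + 4) - d = (⅕)*(-¼)*24 - d = -6/5 - d)
4 + X(l(6, 1))*(-154) = 4 + (-6/5 - 2*6)*(-154) = 4 + (-6/5 - 1*12)*(-154) = 4 + (-6/5 - 12)*(-154) = 4 - 66/5*(-154) = 4 + 10164/5 = 10184/5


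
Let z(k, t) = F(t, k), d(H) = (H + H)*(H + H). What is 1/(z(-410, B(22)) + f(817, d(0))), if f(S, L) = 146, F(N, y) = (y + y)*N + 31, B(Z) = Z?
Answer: -1/17863 ≈ -5.5982e-5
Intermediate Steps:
d(H) = 4*H² (d(H) = (2*H)*(2*H) = 4*H²)
F(N, y) = 31 + 2*N*y (F(N, y) = (2*y)*N + 31 = 2*N*y + 31 = 31 + 2*N*y)
z(k, t) = 31 + 2*k*t (z(k, t) = 31 + 2*t*k = 31 + 2*k*t)
1/(z(-410, B(22)) + f(817, d(0))) = 1/((31 + 2*(-410)*22) + 146) = 1/((31 - 18040) + 146) = 1/(-18009 + 146) = 1/(-17863) = -1/17863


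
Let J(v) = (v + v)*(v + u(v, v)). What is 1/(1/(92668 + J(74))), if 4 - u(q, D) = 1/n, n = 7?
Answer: 729336/7 ≈ 1.0419e+5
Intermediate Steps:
u(q, D) = 27/7 (u(q, D) = 4 - 1/7 = 4 - 1*⅐ = 4 - ⅐ = 27/7)
J(v) = 2*v*(27/7 + v) (J(v) = (v + v)*(v + 27/7) = (2*v)*(27/7 + v) = 2*v*(27/7 + v))
1/(1/(92668 + J(74))) = 1/(1/(92668 + (2/7)*74*(27 + 7*74))) = 1/(1/(92668 + (2/7)*74*(27 + 518))) = 1/(1/(92668 + (2/7)*74*545)) = 1/(1/(92668 + 80660/7)) = 1/(1/(729336/7)) = 1/(7/729336) = 729336/7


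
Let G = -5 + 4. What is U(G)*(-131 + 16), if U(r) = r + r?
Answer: 230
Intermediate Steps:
G = -1
U(r) = 2*r
U(G)*(-131 + 16) = (2*(-1))*(-131 + 16) = -2*(-115) = 230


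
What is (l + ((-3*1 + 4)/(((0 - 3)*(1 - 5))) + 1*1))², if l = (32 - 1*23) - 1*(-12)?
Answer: 70225/144 ≈ 487.67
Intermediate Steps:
l = 21 (l = (32 - 23) + 12 = 9 + 12 = 21)
(l + ((-3*1 + 4)/(((0 - 3)*(1 - 5))) + 1*1))² = (21 + ((-3*1 + 4)/(((0 - 3)*(1 - 5))) + 1*1))² = (21 + ((-3 + 4)/((-3*(-4))) + 1))² = (21 + (1/12 + 1))² = (21 + 13/12)² = (265/12)² = 70225/144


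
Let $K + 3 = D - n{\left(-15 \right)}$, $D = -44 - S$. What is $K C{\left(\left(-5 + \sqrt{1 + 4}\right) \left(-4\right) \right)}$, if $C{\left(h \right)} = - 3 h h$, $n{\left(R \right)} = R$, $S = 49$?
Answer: $116640 - 38880 \sqrt{5} \approx 29702.0$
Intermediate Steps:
$D = -93$ ($D = -44 - 49 = -93$)
$C{\left(h \right)} = - 3 h^{2}$
$K = -81$ ($K = -3 - 78 = -81$)
$K C{\left(\left(-5 + \sqrt{1 + 4}\right) \left(-4\right) \right)} = - 81 \left(- 3 \left(\left(-5 + \sqrt{1 + 4}\right) \left(-4\right)\right)^{2}\right) = - 81 \left(- 3 \left(\left(-5 + \sqrt{5}\right) \left(-4\right)\right)^{2}\right) = - 81 \left(- 3 \left(20 - 4 \sqrt{5}\right)^{2}\right) = 243 \left(20 - 4 \sqrt{5}\right)^{2}$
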